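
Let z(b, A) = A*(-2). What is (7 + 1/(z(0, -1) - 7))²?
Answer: 1156/25 ≈ 46.240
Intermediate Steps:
z(b, A) = -2*A
(7 + 1/(z(0, -1) - 7))² = (7 + 1/(-2*(-1) - 7))² = (7 + 1/(2 - 7))² = (7 + 1/(-5))² = (7 - ⅕)² = (34/5)² = 1156/25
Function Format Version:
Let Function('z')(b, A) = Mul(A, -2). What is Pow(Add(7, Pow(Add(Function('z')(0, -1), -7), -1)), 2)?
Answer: Rational(1156, 25) ≈ 46.240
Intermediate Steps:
Function('z')(b, A) = Mul(-2, A)
Pow(Add(7, Pow(Add(Function('z')(0, -1), -7), -1)), 2) = Pow(Add(7, Pow(Add(Mul(-2, -1), -7), -1)), 2) = Pow(Add(7, Pow(Add(2, -7), -1)), 2) = Pow(Add(7, Pow(-5, -1)), 2) = Pow(Add(7, Rational(-1, 5)), 2) = Pow(Rational(34, 5), 2) = Rational(1156, 25)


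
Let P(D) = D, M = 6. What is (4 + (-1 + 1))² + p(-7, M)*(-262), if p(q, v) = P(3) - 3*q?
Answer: -6272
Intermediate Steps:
p(q, v) = 3 - 3*q
(4 + (-1 + 1))² + p(-7, M)*(-262) = (4 + (-1 + 1))² + (3 - 3*(-7))*(-262) = (4 + 0)² + (3 + 21)*(-262) = 4² + 24*(-262) = 16 - 6288 = -6272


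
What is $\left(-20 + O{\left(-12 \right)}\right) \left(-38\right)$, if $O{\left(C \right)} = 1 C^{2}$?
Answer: $-4712$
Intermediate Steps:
$O{\left(C \right)} = C^{2}$
$\left(-20 + O{\left(-12 \right)}\right) \left(-38\right) = \left(-20 + \left(-12\right)^{2}\right) \left(-38\right) = \left(-20 + 144\right) \left(-38\right) = 124 \left(-38\right) = -4712$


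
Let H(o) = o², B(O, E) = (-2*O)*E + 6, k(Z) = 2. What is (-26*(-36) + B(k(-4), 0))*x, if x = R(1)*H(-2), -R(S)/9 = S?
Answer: -33912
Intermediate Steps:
R(S) = -9*S
B(O, E) = 6 - 2*E*O (B(O, E) = -2*E*O + 6 = 6 - 2*E*O)
x = -36 (x = -9*1*(-2)² = -9*4 = -36)
(-26*(-36) + B(k(-4), 0))*x = (-26*(-36) + (6 - 2*0*2))*(-36) = (936 + (6 + 0))*(-36) = (936 + 6)*(-36) = 942*(-36) = -33912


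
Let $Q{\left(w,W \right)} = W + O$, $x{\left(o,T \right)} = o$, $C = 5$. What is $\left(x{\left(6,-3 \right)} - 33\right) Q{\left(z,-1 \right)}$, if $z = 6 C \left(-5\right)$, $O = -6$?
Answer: $189$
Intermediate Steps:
$z = -150$ ($z = 6 \cdot 5 \left(-5\right) = 30 \left(-5\right) = -150$)
$Q{\left(w,W \right)} = -6 + W$ ($Q{\left(w,W \right)} = W - 6 = -6 + W$)
$\left(x{\left(6,-3 \right)} - 33\right) Q{\left(z,-1 \right)} = \left(6 - 33\right) \left(-6 - 1\right) = \left(-27\right) \left(-7\right) = 189$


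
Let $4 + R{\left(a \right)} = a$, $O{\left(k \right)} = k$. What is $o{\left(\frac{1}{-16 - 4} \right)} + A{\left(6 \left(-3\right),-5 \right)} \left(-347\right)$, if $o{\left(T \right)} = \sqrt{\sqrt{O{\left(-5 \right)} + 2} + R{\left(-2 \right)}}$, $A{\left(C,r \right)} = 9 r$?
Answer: $15615 + \sqrt{-6 + i \sqrt{3}} \approx 15615.0 + 2.4744 i$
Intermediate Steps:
$R{\left(a \right)} = -4 + a$
$o{\left(T \right)} = \sqrt{-6 + i \sqrt{3}}$ ($o{\left(T \right)} = \sqrt{\sqrt{-5 + 2} - 6} = \sqrt{\sqrt{-3} - 6} = \sqrt{i \sqrt{3} - 6} = \sqrt{-6 + i \sqrt{3}}$)
$o{\left(\frac{1}{-16 - 4} \right)} + A{\left(6 \left(-3\right),-5 \right)} \left(-347\right) = \sqrt{-6 + i \sqrt{3}} + 9 \left(-5\right) \left(-347\right) = \sqrt{-6 + i \sqrt{3}} - -15615 = \sqrt{-6 + i \sqrt{3}} + 15615 = 15615 + \sqrt{-6 + i \sqrt{3}}$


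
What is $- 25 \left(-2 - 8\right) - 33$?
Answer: $217$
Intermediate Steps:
$- 25 \left(-2 - 8\right) - 33 = \left(-25\right) \left(-10\right) - 33 = 250 - 33 = 217$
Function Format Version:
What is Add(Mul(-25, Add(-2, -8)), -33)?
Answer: 217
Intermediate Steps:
Add(Mul(-25, Add(-2, -8)), -33) = Add(Mul(-25, -10), -33) = Add(250, -33) = 217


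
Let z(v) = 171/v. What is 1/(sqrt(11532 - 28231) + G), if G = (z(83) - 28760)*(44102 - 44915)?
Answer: 161066232411/3765761536342977700 - 6889*I*sqrt(16699)/3765761536342977700 ≈ 4.2771e-8 - 2.364e-13*I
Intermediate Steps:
G = 1940557017/83 (G = (171/83 - 28760)*(44102 - 44915) = (171*(1/83) - 28760)*(-813) = (171/83 - 28760)*(-813) = -2386909/83*(-813) = 1940557017/83 ≈ 2.3380e+7)
1/(sqrt(11532 - 28231) + G) = 1/(sqrt(11532 - 28231) + 1940557017/83) = 1/(sqrt(-16699) + 1940557017/83) = 1/(I*sqrt(16699) + 1940557017/83) = 1/(1940557017/83 + I*sqrt(16699))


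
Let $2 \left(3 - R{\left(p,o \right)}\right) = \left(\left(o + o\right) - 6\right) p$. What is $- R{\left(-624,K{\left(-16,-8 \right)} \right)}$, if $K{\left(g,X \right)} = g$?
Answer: $11853$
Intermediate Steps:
$R{\left(p,o \right)} = 3 - \frac{p \left(-6 + 2 o\right)}{2}$ ($R{\left(p,o \right)} = 3 - \frac{\left(\left(o + o\right) - 6\right) p}{2} = 3 - \frac{\left(2 o - 6\right) p}{2} = 3 - \frac{\left(-6 + 2 o\right) p}{2} = 3 - \frac{p \left(-6 + 2 o\right)}{2}$)
$- R{\left(-624,K{\left(-16,-8 \right)} \right)} = - (3 + 3 \left(-624\right) - \left(-16\right) \left(-624\right)) = - (3 - 1872 - 9984) = \left(-1\right) \left(-11853\right) = 11853$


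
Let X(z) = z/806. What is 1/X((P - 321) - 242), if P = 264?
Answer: -62/23 ≈ -2.6957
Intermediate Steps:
X(z) = z/806 (X(z) = z*(1/806) = z/806)
1/X((P - 321) - 242) = 1/(((264 - 321) - 242)/806) = 1/((-57 - 242)/806) = 1/((1/806)*(-299)) = 1/(-23/62) = -62/23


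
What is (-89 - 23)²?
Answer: 12544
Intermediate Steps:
(-89 - 23)² = (-112)² = 12544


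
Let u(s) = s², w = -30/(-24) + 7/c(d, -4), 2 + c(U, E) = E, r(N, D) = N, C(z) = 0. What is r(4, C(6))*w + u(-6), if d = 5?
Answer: 109/3 ≈ 36.333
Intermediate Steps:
c(U, E) = -2 + E
w = 1/12 (w = -30/(-24) + 7/(-2 - 4) = -30*(-1/24) + 7/(-6) = 5/4 + 7*(-⅙) = 5/4 - 7/6 = 1/12 ≈ 0.083333)
r(4, C(6))*w + u(-6) = 4*(1/12) + (-6)² = ⅓ + 36 = 109/3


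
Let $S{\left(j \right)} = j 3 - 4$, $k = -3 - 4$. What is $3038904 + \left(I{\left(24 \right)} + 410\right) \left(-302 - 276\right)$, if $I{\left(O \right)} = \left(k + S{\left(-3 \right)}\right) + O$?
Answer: $2799612$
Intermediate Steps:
$k = -7$
$S{\left(j \right)} = -4 + 3 j$ ($S{\left(j \right)} = 3 j - 4 = -4 + 3 j$)
$I{\left(O \right)} = -20 + O$ ($I{\left(O \right)} = \left(-7 + \left(-4 + 3 \left(-3\right)\right)\right) + O = \left(-7 - 13\right) + O = -20 + O$)
$3038904 + \left(I{\left(24 \right)} + 410\right) \left(-302 - 276\right) = 3038904 + \left(\left(-20 + 24\right) + 410\right) \left(-302 - 276\right) = 3038904 + \left(4 + 410\right) \left(-302 - 276\right) = 3038904 + 414 \left(-578\right) = 3038904 - 239292 = 2799612$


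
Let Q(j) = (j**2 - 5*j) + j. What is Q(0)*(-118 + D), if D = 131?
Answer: 0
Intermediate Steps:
Q(j) = j**2 - 4*j
Q(0)*(-118 + D) = (0*(-4 + 0))*(-118 + 131) = (0*(-4))*13 = 0*13 = 0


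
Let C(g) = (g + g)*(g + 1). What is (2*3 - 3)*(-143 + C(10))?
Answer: 231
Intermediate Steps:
C(g) = 2*g*(1 + g) (C(g) = (2*g)*(1 + g) = 2*g*(1 + g))
(2*3 - 3)*(-143 + C(10)) = (2*3 - 3)*(-143 + 2*10*(1 + 10)) = (6 - 3)*(-143 + 2*10*11) = 3*(-143 + 220) = 3*77 = 231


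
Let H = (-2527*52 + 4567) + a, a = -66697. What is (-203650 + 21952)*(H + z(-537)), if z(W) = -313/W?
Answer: 6294469633870/179 ≈ 3.5165e+10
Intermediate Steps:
H = -193534 (H = (-2527*52 + 4567) - 66697 = (-131404 + 4567) - 66697 = -126837 - 66697 = -193534)
(-203650 + 21952)*(H + z(-537)) = (-203650 + 21952)*(-193534 - 313/(-537)) = -181698*(-193534 - 313*(-1/537)) = -181698*(-193534 + 313/537) = -181698*(-103927445/537) = 6294469633870/179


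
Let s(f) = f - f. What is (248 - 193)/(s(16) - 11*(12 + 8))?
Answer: -1/4 ≈ -0.25000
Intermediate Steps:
s(f) = 0
(248 - 193)/(s(16) - 11*(12 + 8)) = (248 - 193)/(0 - 11*(12 + 8)) = 55/(0 - 11*20) = 55/(0 - 220) = 55/(-220) = 55*(-1/220) = -1/4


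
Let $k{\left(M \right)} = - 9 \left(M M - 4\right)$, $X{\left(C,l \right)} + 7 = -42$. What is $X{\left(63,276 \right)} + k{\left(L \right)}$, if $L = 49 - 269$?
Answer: $-435613$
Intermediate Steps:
$L = -220$ ($L = 49 - 269 = -220$)
$X{\left(C,l \right)} = -49$ ($X{\left(C,l \right)} = -7 - 42 = -49$)
$k{\left(M \right)} = 36 - 9 M^{2}$ ($k{\left(M \right)} = - 9 \left(M^{2} - 4\right) = - 9 \left(-4 + M^{2}\right) = 36 - 9 M^{2}$)
$X{\left(63,276 \right)} + k{\left(L \right)} = -49 + \left(36 - 9 \left(-220\right)^{2}\right) = -49 + \left(36 - 435600\right) = -49 - 435564 = -435613$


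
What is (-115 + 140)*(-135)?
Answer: -3375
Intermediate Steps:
(-115 + 140)*(-135) = 25*(-135) = -3375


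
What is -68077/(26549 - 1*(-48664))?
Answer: -68077/75213 ≈ -0.90512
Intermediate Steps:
-68077/(26549 - 1*(-48664)) = -68077/(26549 + 48664) = -68077/75213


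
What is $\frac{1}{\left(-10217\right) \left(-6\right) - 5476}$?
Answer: $\frac{1}{55826} \approx 1.7913 \cdot 10^{-5}$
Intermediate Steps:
$\frac{1}{\left(-10217\right) \left(-6\right) - 5476} = \frac{1}{61302 - 5476} = \frac{1}{55826}$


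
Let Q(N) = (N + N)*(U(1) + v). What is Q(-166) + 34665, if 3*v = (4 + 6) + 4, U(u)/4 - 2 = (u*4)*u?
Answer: 75443/3 ≈ 25148.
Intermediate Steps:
U(u) = 8 + 16*u² (U(u) = 8 + 4*((u*4)*u) = 8 + 4*((4*u)*u) = 8 + 4*(4*u²) = 8 + 16*u²)
v = 14/3 (v = ((4 + 6) + 4)/3 = (10 + 4)/3 = (⅓)*14 = 14/3 ≈ 4.6667)
Q(N) = 172*N/3 (Q(N) = (N + N)*((8 + 16*1²) + 14/3) = (2*N)*((8 + 16*1) + 14/3) = (2*N)*((8 + 16) + 14/3) = (2*N)*(24 + 14/3) = (2*N)*(86/3) = 172*N/3)
Q(-166) + 34665 = (172/3)*(-166) + 34665 = -28552/3 + 34665 = 75443/3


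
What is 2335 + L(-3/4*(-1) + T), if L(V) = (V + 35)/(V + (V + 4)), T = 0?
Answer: 4683/2 ≈ 2341.5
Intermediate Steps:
L(V) = (35 + V)/(4 + 2*V) (L(V) = (35 + V)/(V + (4 + V)) = (35 + V)/(4 + 2*V))
2335 + L(-3/4*(-1) + T) = 2335 + (35 + (-3/4*(-1) + 0))/(2*(2 + (-3/4*(-1) + 0))) = 2335 + (35 + (3/4 + 0))/(2*(2 + (3/4 + 0))) = 2335 + (35 + 3/4)/(2*(2 + 3/4)) = 2335 + (1/2)*(143/4)/(11/4) = 2335 + (1/2)*(4/11)*(143/4) = 2335 + 13/2 = 4683/2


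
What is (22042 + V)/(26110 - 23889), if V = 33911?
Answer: 55953/2221 ≈ 25.193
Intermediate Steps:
(22042 + V)/(26110 - 23889) = (22042 + 33911)/(26110 - 23889) = 55953/2221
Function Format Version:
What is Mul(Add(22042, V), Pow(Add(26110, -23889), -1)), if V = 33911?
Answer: Rational(55953, 2221) ≈ 25.193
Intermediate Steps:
Mul(Add(22042, V), Pow(Add(26110, -23889), -1)) = Mul(Add(22042, 33911), Pow(Add(26110, -23889), -1)) = Mul(55953, Pow(2221, -1)) = Mul(55953, Rational(1, 2221)) = Rational(55953, 2221)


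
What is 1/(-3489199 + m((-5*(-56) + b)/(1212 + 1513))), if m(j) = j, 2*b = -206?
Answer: -2725/9508067098 ≈ -2.8660e-7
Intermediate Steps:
b = -103 (b = (½)*(-206) = -103)
1/(-3489199 + m((-5*(-56) + b)/(1212 + 1513))) = 1/(-3489199 + (-5*(-56) - 103)/(1212 + 1513)) = 1/(-3489199 + (280 - 103)/2725) = 1/(-3489199 + 177*(1/2725)) = 1/(-3489199 + 177/2725) = 1/(-9508067098/2725) = -2725/9508067098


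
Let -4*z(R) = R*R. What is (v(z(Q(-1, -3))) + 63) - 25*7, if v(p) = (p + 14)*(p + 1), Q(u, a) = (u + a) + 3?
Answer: -1627/16 ≈ -101.69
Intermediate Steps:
Q(u, a) = 3 + a + u (Q(u, a) = (a + u) + 3 = 3 + a + u)
z(R) = -R²/4 (z(R) = -R*R/4 = -R²/4)
v(p) = (1 + p)*(14 + p) (v(p) = (14 + p)*(1 + p) = (1 + p)*(14 + p))
(v(z(Q(-1, -3))) + 63) - 25*7 = ((14 + (-(3 - 3 - 1)²/4)² + 15*(-(3 - 3 - 1)²/4)) + 63) - 25*7 = ((14 + (-¼*(-1)²)² + 15*(-¼*(-1)²)) + 63) - 175 = ((14 + (-¼*1)² + 15*(-¼*1)) + 63) - 175 = ((14 + (-¼)² + 15*(-¼)) + 63) - 175 = ((14 + 1/16 - 15/4) + 63) - 175 = (165/16 + 63) - 175 = 1173/16 - 175 = -1627/16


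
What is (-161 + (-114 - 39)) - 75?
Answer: -389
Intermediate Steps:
(-161 + (-114 - 39)) - 75 = (-161 - 153) - 75 = -314 - 75 = -389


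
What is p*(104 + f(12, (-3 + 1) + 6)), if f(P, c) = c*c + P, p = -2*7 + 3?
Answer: -1452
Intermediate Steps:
p = -11 (p = -14 + 3 = -11)
f(P, c) = P + c**2 (f(P, c) = c**2 + P = P + c**2)
p*(104 + f(12, (-3 + 1) + 6)) = -11*(104 + (12 + ((-3 + 1) + 6)**2)) = -11*(104 + (12 + (-2 + 6)**2)) = -11*(104 + (12 + 4**2)) = -11*(104 + (12 + 16)) = -11*(104 + 28) = -11*132 = -1452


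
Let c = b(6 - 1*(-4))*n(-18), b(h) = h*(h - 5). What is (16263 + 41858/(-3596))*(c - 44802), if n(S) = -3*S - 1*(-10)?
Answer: -19606583095/29 ≈ -6.7609e+8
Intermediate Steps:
b(h) = h*(-5 + h)
n(S) = 10 - 3*S (n(S) = -3*S + 10 = 10 - 3*S)
c = 3200 (c = ((6 - 1*(-4))*(-5 + (6 - 1*(-4))))*(10 - 3*(-18)) = ((6 + 4)*(-5 + (6 + 4)))*(10 + 54) = (10*(-5 + 10))*64 = (10*5)*64 = 50*64 = 3200)
(16263 + 41858/(-3596))*(c - 44802) = (16263 + 41858/(-3596))*(3200 - 44802) = (16263 + 41858*(-1/3596))*(-41602) = (16263 - 20929/1798)*(-41602) = (29219945/1798)*(-41602) = -19606583095/29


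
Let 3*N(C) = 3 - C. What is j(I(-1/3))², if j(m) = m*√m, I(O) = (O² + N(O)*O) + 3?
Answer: 405224/19683 ≈ 20.588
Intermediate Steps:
N(C) = 1 - C/3 (N(C) = (3 - C)/3 = 1 - C/3)
I(O) = 3 + O² + O*(1 - O/3) (I(O) = (O² + (1 - O/3)*O) + 3 = (O² + O*(1 - O/3)) + 3 = 3 + O² + O*(1 - O/3))
j(m) = m^(3/2)
j(I(-1/3))² = ((3 - 1/3 + 2*(-1/3)²/3)^(3/2))² = ((3 - 1*⅓ + 2*(-1*⅓)²/3)^(3/2))² = ((3 - ⅓ + 2*(-⅓)²/3)^(3/2))² = ((3 - ⅓ + (⅔)*(⅑))^(3/2))² = ((3 - ⅓ + 2/27)^(3/2))² = ((74/27)^(3/2))² = (74*√222/243)² = 405224/19683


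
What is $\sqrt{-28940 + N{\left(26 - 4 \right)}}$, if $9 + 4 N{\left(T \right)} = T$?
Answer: $\frac{i \sqrt{115747}}{2} \approx 170.11 i$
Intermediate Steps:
$N{\left(T \right)} = - \frac{9}{4} + \frac{T}{4}$
$\sqrt{-28940 + N{\left(26 - 4 \right)}} = \sqrt{-28940 - \left(\frac{9}{4} - \frac{26 - 4}{4}\right)} = \sqrt{-28940 + \left(- \frac{9}{4} + \frac{1}{4} \cdot 22\right)} = \sqrt{-28940 + \left(- \frac{9}{4} + \frac{11}{2}\right)} = \sqrt{-28940 + \frac{13}{4}} = \sqrt{- \frac{115747}{4}} = \frac{i \sqrt{115747}}{2}$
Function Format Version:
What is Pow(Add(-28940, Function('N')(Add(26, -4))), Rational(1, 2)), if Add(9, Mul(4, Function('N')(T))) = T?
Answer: Mul(Rational(1, 2), I, Pow(115747, Rational(1, 2))) ≈ Mul(170.11, I)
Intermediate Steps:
Function('N')(T) = Add(Rational(-9, 4), Mul(Rational(1, 4), T))
Pow(Add(-28940, Function('N')(Add(26, -4))), Rational(1, 2)) = Pow(Add(-28940, Add(Rational(-9, 4), Mul(Rational(1, 4), Add(26, -4)))), Rational(1, 2)) = Pow(Add(-28940, Add(Rational(-9, 4), Mul(Rational(1, 4), 22))), Rational(1, 2)) = Pow(Add(-28940, Add(Rational(-9, 4), Rational(11, 2))), Rational(1, 2)) = Pow(Add(-28940, Rational(13, 4)), Rational(1, 2)) = Pow(Rational(-115747, 4), Rational(1, 2)) = Mul(Rational(1, 2), I, Pow(115747, Rational(1, 2)))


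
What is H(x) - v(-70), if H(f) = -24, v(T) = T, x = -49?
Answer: 46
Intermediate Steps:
H(x) - v(-70) = -24 - 1*(-70) = -24 + 70 = 46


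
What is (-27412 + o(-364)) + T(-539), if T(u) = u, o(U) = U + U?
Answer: -28679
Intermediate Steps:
o(U) = 2*U
(-27412 + o(-364)) + T(-539) = (-27412 + 2*(-364)) - 539 = (-27412 - 728) - 539 = -28140 - 539 = -28679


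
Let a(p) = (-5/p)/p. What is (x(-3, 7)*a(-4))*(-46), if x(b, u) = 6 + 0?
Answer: 345/4 ≈ 86.250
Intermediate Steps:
a(p) = -5/p²
x(b, u) = 6
(x(-3, 7)*a(-4))*(-46) = (6*(-5/(-4)²))*(-46) = (6*(-5*1/16))*(-46) = (6*(-5/16))*(-46) = -15/8*(-46) = 345/4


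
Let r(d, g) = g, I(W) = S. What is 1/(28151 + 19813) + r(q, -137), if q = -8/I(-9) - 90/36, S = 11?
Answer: -6571067/47964 ≈ -137.00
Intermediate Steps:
I(W) = 11
q = -71/22 (q = -8/11 - 90/36 = -8*1/11 - 90*1/36 = -8/11 - 5/2 = -71/22 ≈ -3.2273)
1/(28151 + 19813) + r(q, -137) = 1/(28151 + 19813) - 137 = 1/47964 - 137 = -6571067/47964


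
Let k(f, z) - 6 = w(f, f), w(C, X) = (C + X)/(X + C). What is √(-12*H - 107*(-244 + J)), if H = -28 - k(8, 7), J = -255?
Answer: √53813 ≈ 231.98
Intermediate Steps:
w(C, X) = 1 (w(C, X) = (C + X)/(C + X) = 1)
k(f, z) = 7 (k(f, z) = 6 + 1 = 7)
H = -35 (H = -28 - 1*7 = -28 - 7 = -35)
√(-12*H - 107*(-244 + J)) = √(-12*(-35) - 107*(-244 - 255)) = √(420 - 107*(-499)) = √(420 + 53393) = √53813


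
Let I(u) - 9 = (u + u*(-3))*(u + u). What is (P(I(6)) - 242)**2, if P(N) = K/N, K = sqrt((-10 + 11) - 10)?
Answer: (10890 + I)**2/2025 ≈ 58564.0 + 10.756*I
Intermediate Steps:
I(u) = 9 - 4*u**2 (I(u) = 9 + (u + u*(-3))*(u + u) = 9 + (u - 3*u)*(2*u) = 9 + (-2*u)*(2*u) = 9 - 4*u**2)
K = 3*I (K = sqrt(1 - 10) = sqrt(-9) = 3*I ≈ 3.0*I)
P(N) = 3*I/N (P(N) = (3*I)/N = 3*I/N)
(P(I(6)) - 242)**2 = (3*I/(9 - 4*6**2) - 242)**2 = (3*I/(9 - 4*36) - 242)**2 = (3*I/(9 - 144) - 242)**2 = (3*I/(-135) - 242)**2 = (3*I*(-1/135) - 242)**2 = (-I/45 - 242)**2 = (-242 - I/45)**2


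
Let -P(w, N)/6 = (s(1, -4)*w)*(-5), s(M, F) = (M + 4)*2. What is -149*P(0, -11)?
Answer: 0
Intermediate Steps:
s(M, F) = 8 + 2*M (s(M, F) = (4 + M)*2 = 8 + 2*M)
P(w, N) = 300*w (P(w, N) = -6*(8 + 2*1)*w*(-5) = -6*(8 + 2)*w*(-5) = -6*10*w*(-5) = -(-300)*w = 300*w)
-149*P(0, -11) = -44700*0 = -149*0 = 0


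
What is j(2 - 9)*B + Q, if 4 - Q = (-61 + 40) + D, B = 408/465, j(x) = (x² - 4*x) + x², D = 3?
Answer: 20546/155 ≈ 132.55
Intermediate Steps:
j(x) = -4*x + 2*x²
B = 136/155 (B = 408*(1/465) = 136/155 ≈ 0.87742)
Q = 22 (Q = 4 - ((-61 + 40) + 3) = 4 - (-21 + 3) = 4 - 1*(-18) = 4 + 18 = 22)
j(2 - 9)*B + Q = (2*(2 - 9)*(-2 + (2 - 9)))*(136/155) + 22 = (2*(-7)*(-2 - 7))*(136/155) + 22 = (2*(-7)*(-9))*(136/155) + 22 = 126*(136/155) + 22 = 17136/155 + 22 = 20546/155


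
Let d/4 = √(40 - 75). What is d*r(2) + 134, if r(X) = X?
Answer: 134 + 8*I*√35 ≈ 134.0 + 47.329*I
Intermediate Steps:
d = 4*I*√35 (d = 4*√(40 - 75) = 4*√(-35) = 4*(I*√35) = 4*I*√35 ≈ 23.664*I)
d*r(2) + 134 = (4*I*√35)*2 + 134 = 8*I*√35 + 134 = 134 + 8*I*√35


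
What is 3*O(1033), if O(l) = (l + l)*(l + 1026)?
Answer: 12761682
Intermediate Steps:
O(l) = 2*l*(1026 + l) (O(l) = (2*l)*(1026 + l) = 2*l*(1026 + l))
3*O(1033) = 3*(2*1033*(1026 + 1033)) = 3*(2*1033*2059) = 3*4253894 = 12761682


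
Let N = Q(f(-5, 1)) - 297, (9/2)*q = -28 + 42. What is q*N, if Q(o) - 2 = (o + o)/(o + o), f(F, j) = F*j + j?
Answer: -2744/3 ≈ -914.67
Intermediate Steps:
q = 28/9 (q = 2*(-28 + 42)/9 = (2/9)*14 = 28/9 ≈ 3.1111)
f(F, j) = j + F*j
Q(o) = 3 (Q(o) = 2 + (o + o)/(o + o) = 2 + (2*o)/((2*o)) = 2 + (2*o)*(1/(2*o)) = 2 + 1 = 3)
N = -294 (N = 3 - 297 = -294)
q*N = (28/9)*(-294) = -2744/3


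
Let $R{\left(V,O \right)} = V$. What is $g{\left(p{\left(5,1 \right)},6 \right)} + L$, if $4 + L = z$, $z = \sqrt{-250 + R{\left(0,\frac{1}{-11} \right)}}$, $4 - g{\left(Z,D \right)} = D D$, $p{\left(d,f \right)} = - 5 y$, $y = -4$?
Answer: $-36 + 5 i \sqrt{10} \approx -36.0 + 15.811 i$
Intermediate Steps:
$p{\left(d,f \right)} = 20$ ($p{\left(d,f \right)} = \left(-5\right) \left(-4\right) = 20$)
$g{\left(Z,D \right)} = 4 - D^{2}$ ($g{\left(Z,D \right)} = 4 - D D = 4 - D^{2}$)
$z = 5 i \sqrt{10}$ ($z = \sqrt{-250 + 0} = \sqrt{-250} = 5 i \sqrt{10} \approx 15.811 i$)
$L = -4 + 5 i \sqrt{10} \approx -4.0 + 15.811 i$
$g{\left(p{\left(5,1 \right)},6 \right)} + L = \left(4 - 6^{2}\right) - \left(4 - 5 i \sqrt{10}\right) = \left(4 - 36\right) - \left(4 - 5 i \sqrt{10}\right) = -32 - \left(4 - 5 i \sqrt{10}\right) = -36 + 5 i \sqrt{10}$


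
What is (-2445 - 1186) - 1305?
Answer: -4936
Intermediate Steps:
(-2445 - 1186) - 1305 = -3631 - 1305 = -4936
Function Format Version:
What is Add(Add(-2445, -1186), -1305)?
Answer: -4936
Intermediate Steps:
Add(Add(-2445, -1186), -1305) = Add(-3631, -1305) = -4936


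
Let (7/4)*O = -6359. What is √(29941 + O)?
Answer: √1289057/7 ≈ 162.20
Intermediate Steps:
O = -25436/7 (O = (4/7)*(-6359) = -25436/7 ≈ -3633.7)
√(29941 + O) = √(29941 - 25436/7) = √(184151/7) = √1289057/7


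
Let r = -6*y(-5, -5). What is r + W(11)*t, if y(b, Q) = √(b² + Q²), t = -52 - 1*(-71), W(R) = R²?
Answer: 2299 - 30*√2 ≈ 2256.6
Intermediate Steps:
t = 19 (t = -52 + 71 = 19)
y(b, Q) = √(Q² + b²)
r = -30*√2 (r = -6*√((-5)² + (-5)²) = -6*√(25 + 25) = -30*√2 ≈ -42.426)
r + W(11)*t = -30*√2 + 11²*19 = -30*√2 + 121*19 = -30*√2 + 2299 = 2299 - 30*√2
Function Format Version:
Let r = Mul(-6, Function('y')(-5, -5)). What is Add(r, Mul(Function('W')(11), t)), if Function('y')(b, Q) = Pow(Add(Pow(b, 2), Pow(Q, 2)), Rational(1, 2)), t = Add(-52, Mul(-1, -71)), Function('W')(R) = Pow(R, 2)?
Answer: Add(2299, Mul(-30, Pow(2, Rational(1, 2)))) ≈ 2256.6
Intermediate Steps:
t = 19 (t = Add(-52, 71) = 19)
Function('y')(b, Q) = Pow(Add(Pow(Q, 2), Pow(b, 2)), Rational(1, 2))
r = Mul(-30, Pow(2, Rational(1, 2))) (r = Mul(-6, Pow(Add(Pow(-5, 2), Pow(-5, 2)), Rational(1, 2))) = Mul(-6, Pow(Add(25, 25), Rational(1, 2))) = Mul(-6, Pow(50, Rational(1, 2))) = Mul(-6, Mul(5, Pow(2, Rational(1, 2)))) = Mul(-30, Pow(2, Rational(1, 2))) ≈ -42.426)
Add(r, Mul(Function('W')(11), t)) = Add(Mul(-30, Pow(2, Rational(1, 2))), Mul(Pow(11, 2), 19)) = Add(Mul(-30, Pow(2, Rational(1, 2))), Mul(121, 19)) = Add(Mul(-30, Pow(2, Rational(1, 2))), 2299) = Add(2299, Mul(-30, Pow(2, Rational(1, 2))))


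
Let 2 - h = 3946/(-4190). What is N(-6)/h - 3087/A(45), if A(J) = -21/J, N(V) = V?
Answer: 40755675/6163 ≈ 6613.0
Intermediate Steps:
h = 6163/2095 (h = 2 - 3946/(-4190) = 2 - 3946*(-1)/4190 = 2 - 1*(-1973/2095) = 2 + 1973/2095 = 6163/2095 ≈ 2.9418)
N(-6)/h - 3087/A(45) = -6/6163/2095 - 3087/((-21/45)) = -6*2095/6163 - 3087/((-21*1/45)) = -12570/6163 - 3087/(-7/15) = -12570/6163 - 3087*(-15/7) = -12570/6163 + 6615 = 40755675/6163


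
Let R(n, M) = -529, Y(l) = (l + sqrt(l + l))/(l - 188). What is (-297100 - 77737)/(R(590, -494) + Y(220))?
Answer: 25051106384/34894603 + 2998696*sqrt(110)/34894603 ≈ 718.81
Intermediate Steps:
Y(l) = (l + sqrt(2)*sqrt(l))/(-188 + l) (Y(l) = (l + sqrt(2*l))/(-188 + l) = (l + sqrt(2)*sqrt(l))/(-188 + l))
(-297100 - 77737)/(R(590, -494) + Y(220)) = (-297100 - 77737)/(-529 + (220 + sqrt(2)*sqrt(220))/(-188 + 220)) = -374837/(-529 + (220 + sqrt(2)*(2*sqrt(55)))/32) = -374837/(-529 + (220 + 2*sqrt(110))/32) = -374837/(-529 + (55/8 + sqrt(110)/16)) = -374837/(-4177/8 + sqrt(110)/16)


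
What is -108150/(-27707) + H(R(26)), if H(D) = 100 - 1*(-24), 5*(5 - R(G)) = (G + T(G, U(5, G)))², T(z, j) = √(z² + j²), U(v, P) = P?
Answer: 34406/269 ≈ 127.90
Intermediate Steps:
T(z, j) = √(j² + z²)
R(G) = 5 - (G + √2*√(G²))²/5 (R(G) = 5 - (G + √(G² + G²))²/5 = 5 - (G + √(2*G²))²/5 = 5 - (G + √2*√(G²))²/5)
H(D) = 124 (H(D) = 100 + 24 = 124)
-108150/(-27707) + H(R(26)) = -108150/(-27707) + 124 = -108150*(-1/27707) + 124 = 1050/269 + 124 = 34406/269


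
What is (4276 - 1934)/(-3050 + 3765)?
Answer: 2342/715 ≈ 3.2755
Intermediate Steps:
(4276 - 1934)/(-3050 + 3765) = 2342/715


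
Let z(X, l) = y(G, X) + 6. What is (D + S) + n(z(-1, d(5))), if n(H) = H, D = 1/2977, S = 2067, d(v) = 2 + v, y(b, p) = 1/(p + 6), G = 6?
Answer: 30859587/14885 ≈ 2073.2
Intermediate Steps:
y(b, p) = 1/(6 + p)
z(X, l) = 6 + 1/(6 + X) (z(X, l) = 1/(6 + X) + 6 = 6 + 1/(6 + X))
D = 1/2977 ≈ 0.00033591
(D + S) + n(z(-1, d(5))) = (1/2977 + 2067) + (37 + 6*(-1))/(6 - 1) = 6153460/2977 + (37 - 6)/5 = 6153460/2977 + (1/5)*31 = 6153460/2977 + 31/5 = 30859587/14885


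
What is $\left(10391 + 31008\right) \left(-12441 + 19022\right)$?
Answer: $272446819$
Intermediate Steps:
$\left(10391 + 31008\right) \left(-12441 + 19022\right) = 41399 \cdot 6581 = 272446819$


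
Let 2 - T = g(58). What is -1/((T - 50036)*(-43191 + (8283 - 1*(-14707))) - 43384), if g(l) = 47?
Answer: -1/1011642897 ≈ -9.8849e-10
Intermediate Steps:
T = -45 (T = 2 - 1*47 = 2 - 47 = -45)
-1/((T - 50036)*(-43191 + (8283 - 1*(-14707))) - 43384) = -1/((-45 - 50036)*(-43191 + (8283 - 1*(-14707))) - 43384) = -1/(-50081*(-43191 + (8283 + 14707)) - 43384) = -1/(-50081*(-43191 + 22990) - 43384) = -1/(-50081*(-20201) - 43384) = -1/(1011686281 - 43384) = -1/1011642897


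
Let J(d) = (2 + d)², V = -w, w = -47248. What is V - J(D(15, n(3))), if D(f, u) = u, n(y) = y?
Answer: 47223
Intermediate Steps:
V = 47248 (V = -1*(-47248) = 47248)
V - J(D(15, n(3))) = 47248 - (2 + 3)² = 47248 - 1*5² = 47248 - 1*25 = 47248 - 25 = 47223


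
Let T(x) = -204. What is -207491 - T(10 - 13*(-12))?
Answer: -207287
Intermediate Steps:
-207491 - T(10 - 13*(-12)) = -207491 - 1*(-204) = -207491 + 204 = -207287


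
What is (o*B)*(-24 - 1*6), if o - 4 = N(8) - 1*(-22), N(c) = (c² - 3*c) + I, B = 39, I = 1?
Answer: -78390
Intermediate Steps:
N(c) = 1 + c² - 3*c (N(c) = (c² - 3*c) + 1 = 1 + c² - 3*c)
o = 67 (o = 4 + ((1 + 8² - 3*8) - 1*(-22)) = 4 + ((1 + 64 - 24) + 22) = 4 + (41 + 22) = 4 + 63 = 67)
(o*B)*(-24 - 1*6) = (67*39)*(-24 - 1*6) = 2613*(-24 - 6) = 2613*(-30) = -78390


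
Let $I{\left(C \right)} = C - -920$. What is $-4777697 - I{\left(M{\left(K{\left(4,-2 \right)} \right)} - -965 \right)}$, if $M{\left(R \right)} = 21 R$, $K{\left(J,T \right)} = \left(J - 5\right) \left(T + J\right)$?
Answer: $-4779540$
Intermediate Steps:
$K{\left(J,T \right)} = \left(-5 + J\right) \left(J + T\right)$
$I{\left(C \right)} = 920 + C$ ($I{\left(C \right)} = C + 920 = 920 + C$)
$-4777697 - I{\left(M{\left(K{\left(4,-2 \right)} \right)} - -965 \right)} = -4777697 - \left(920 + \left(21 \left(4^{2} - 20 - -10 + 4 \left(-2\right)\right) - -965\right)\right) = -4777697 - \left(920 + \left(21 \left(16 - 20 + 10 - 8\right) + 965\right)\right) = -4777697 - \left(920 + \left(21 \left(-2\right) + 965\right)\right) = -4777697 - \left(920 + \left(-42 + 965\right)\right) = -4777697 - \left(920 + 923\right) = -4777697 - 1843 = -4779540$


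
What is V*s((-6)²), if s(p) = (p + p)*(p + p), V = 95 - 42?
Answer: 274752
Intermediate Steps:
V = 53
s(p) = 4*p² (s(p) = (2*p)*(2*p) = 4*p²)
V*s((-6)²) = 53*(4*((-6)²)²) = 53*(4*36²) = 53*(4*1296) = 53*5184 = 274752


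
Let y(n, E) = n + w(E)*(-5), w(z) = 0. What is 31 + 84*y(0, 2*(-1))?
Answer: 31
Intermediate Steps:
y(n, E) = n (y(n, E) = n + 0*(-5) = n + 0 = n)
31 + 84*y(0, 2*(-1)) = 31 + 84*0 = 31 + 0 = 31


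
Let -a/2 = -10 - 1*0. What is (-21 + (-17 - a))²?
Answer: 3364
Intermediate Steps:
a = 20 (a = -2*(-10 - 1*0) = -2*(-10 + 0) = -2*(-10) = 20)
(-21 + (-17 - a))² = (-21 + (-17 - 1*20))² = (-21 + (-17 - 20))² = (-21 - 37)² = (-58)² = 3364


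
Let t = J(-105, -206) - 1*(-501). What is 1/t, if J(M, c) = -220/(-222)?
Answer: 111/55721 ≈ 0.0019921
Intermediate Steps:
J(M, c) = 110/111 (J(M, c) = -220*(-1/222) = 110/111)
t = 55721/111 (t = 110/111 - 1*(-501) = 110/111 + 501 = 55721/111 ≈ 501.99)
1/t = 1/(55721/111) = 111/55721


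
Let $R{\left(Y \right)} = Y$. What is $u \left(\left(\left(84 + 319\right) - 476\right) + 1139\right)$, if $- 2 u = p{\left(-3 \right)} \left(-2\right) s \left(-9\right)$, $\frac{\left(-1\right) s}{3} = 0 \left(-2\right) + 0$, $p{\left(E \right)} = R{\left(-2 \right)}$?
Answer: $0$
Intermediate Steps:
$p{\left(E \right)} = -2$
$s = 0$ ($s = - 3 \left(0 \left(-2\right) + 0\right) = - 3 \left(0 + 0\right) = \left(-3\right) 0 = 0$)
$u = 0$ ($u = - \frac{\left(-2\right) \left(-2\right) 0 \left(-9\right)}{2} = - \frac{4 \cdot 0 \left(-9\right)}{2} = - \frac{0 \left(-9\right)}{2} = \left(- \frac{1}{2}\right) 0 = 0$)
$u \left(\left(\left(84 + 319\right) - 476\right) + 1139\right) = 0 \left(\left(\left(84 + 319\right) - 476\right) + 1139\right) = 0 \left(\left(403 - 476\right) + 1139\right) = 0 \left(-73 + 1139\right) = 0 \cdot 1066 = 0$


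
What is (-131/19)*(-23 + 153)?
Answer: -17030/19 ≈ -896.32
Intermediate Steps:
(-131/19)*(-23 + 153) = -131*1/19*130 = -131/19*130 = -17030/19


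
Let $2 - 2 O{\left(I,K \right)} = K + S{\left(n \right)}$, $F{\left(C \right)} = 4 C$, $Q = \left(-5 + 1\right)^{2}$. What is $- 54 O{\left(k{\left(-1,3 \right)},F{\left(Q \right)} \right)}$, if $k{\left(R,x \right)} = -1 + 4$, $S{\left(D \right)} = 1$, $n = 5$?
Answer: $1701$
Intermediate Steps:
$k{\left(R,x \right)} = 3$
$Q = 16$ ($Q = \left(-4\right)^{2} = 16$)
$O{\left(I,K \right)} = \frac{1}{2} - \frac{K}{2}$ ($O{\left(I,K \right)} = 1 - \frac{K + 1}{2} = 1 - \frac{1 + K}{2} = 1 - \left(\frac{1}{2} + \frac{K}{2}\right) = \frac{1}{2} - \frac{K}{2}$)
$- 54 O{\left(k{\left(-1,3 \right)},F{\left(Q \right)} \right)} = - 54 \left(\frac{1}{2} - \frac{4 \cdot 16}{2}\right) = - 54 \left(\frac{1}{2} - 32\right) = \left(-54\right) \left(- \frac{63}{2}\right) = 1701$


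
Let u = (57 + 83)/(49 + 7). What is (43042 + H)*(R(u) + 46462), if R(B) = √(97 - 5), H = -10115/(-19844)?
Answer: 19842423264053/9922 + 854135563*√23/9922 ≈ 2.0003e+9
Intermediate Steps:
H = 10115/19844 (H = -10115*(-1/19844) = 10115/19844 ≈ 0.50973)
u = 5/2 (u = 140/56 = 140*(1/56) = 5/2 ≈ 2.5000)
R(B) = 2*√23 (R(B) = √92 = 2*√23)
(43042 + H)*(R(u) + 46462) = (43042 + 10115/19844)*(2*√23 + 46462) = 854135563*(46462 + 2*√23)/19844 = 19842423264053/9922 + 854135563*√23/9922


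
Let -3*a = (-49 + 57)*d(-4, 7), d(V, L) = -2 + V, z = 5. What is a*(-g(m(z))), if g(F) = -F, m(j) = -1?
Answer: -16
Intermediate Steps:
a = 16 (a = -(-49 + 57)*(-2 - 4)/3 = -8*(-6)/3 = -⅓*(-48) = 16)
a*(-g(m(z))) = 16*(-(-1)*(-1)) = 16*(-1*1) = 16*(-1) = -16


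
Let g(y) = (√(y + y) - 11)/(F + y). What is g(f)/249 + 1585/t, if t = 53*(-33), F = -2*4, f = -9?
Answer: -2230022/2467839 - I*√2/1411 ≈ -0.90363 - 0.0010023*I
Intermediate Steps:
F = -8
t = -1749
g(y) = (-11 + √2*√y)/(-8 + y) (g(y) = (√(y + y) - 11)/(-8 + y) = (√(2*y) - 11)/(-8 + y) = (√2*√y - 11)/(-8 + y) = (-11 + √2*√y)/(-8 + y))
g(f)/249 + 1585/t = ((-11 + √2*√(-9))/(-8 - 9))/249 + 1585/(-1749) = ((-11 + √2*(3*I))/(-17))*(1/249) + 1585*(-1/1749) = -(-11 + 3*I*√2)/17*(1/249) - 1585/1749 = (11/17 - 3*I*√2/17)*(1/249) - 1585/1749 = (11/4233 - I*√2/1411) - 1585/1749 = -2230022/2467839 - I*√2/1411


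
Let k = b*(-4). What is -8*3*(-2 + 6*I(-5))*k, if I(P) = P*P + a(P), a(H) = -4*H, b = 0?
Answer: 0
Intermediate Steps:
I(P) = P² - 4*P (I(P) = P*P - 4*P = P² - 4*P)
k = 0 (k = 0*(-4) = 0)
-8*3*(-2 + 6*I(-5))*k = -8*3*(-2 + 6*(-5*(-4 - 5)))*0 = -8*3*(-2 + 6*(-5*(-9)))*0 = -8*3*(-2 + 6*45)*0 = -8*3*(-2 + 270)*0 = -8*3*268*0 = -6432*0 = -8*0 = 0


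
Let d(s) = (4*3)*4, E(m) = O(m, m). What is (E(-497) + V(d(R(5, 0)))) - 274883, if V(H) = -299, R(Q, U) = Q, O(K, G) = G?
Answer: -275679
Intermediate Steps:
E(m) = m
d(s) = 48 (d(s) = 12*4 = 48)
(E(-497) + V(d(R(5, 0)))) - 274883 = (-497 - 299) - 274883 = -796 - 274883 = -275679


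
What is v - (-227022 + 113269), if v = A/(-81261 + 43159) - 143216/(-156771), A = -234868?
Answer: 339760890100343/2986644321 ≈ 1.1376e+5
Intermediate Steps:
v = 21138653630/2986644321 (v = -234868/(-81261 + 43159) - 143216/(-156771) = -234868/(-38102) - 143216*(-1/156771) = -234868*(-1/38102) + 143216/156771 = 117434/19051 + 143216/156771 = 21138653630/2986644321 ≈ 7.0777)
v - (-227022 + 113269) = 21138653630/2986644321 - (-227022 + 113269) = 21138653630/2986644321 - 1*(-113753) = 21138653630/2986644321 + 113753 = 339760890100343/2986644321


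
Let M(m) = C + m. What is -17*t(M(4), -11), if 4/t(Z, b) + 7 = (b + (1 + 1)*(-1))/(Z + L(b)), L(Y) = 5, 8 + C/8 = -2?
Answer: 1207/121 ≈ 9.9752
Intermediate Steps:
C = -80 (C = -64 + 8*(-2) = -64 - 16 = -80)
M(m) = -80 + m
t(Z, b) = 4/(-7 + (-2 + b)/(5 + Z)) (t(Z, b) = 4/(-7 + (b + (1 + 1)*(-1))/(Z + 5)) = 4/(-7 + (b + 2*(-1))/(5 + Z)) = 4/(-7 + (b - 2)/(5 + Z)) = 4/(-7 + (-2 + b)/(5 + Z)))
-17*t(M(4), -11) = -68*(5 + (-80 + 4))/(-37 - 11 - 7*(-80 + 4)) = -68*(5 - 76)/(-37 - 11 - 7*(-76)) = -68*(-71)/(-37 - 11 + 532) = -68*(-71)/484 = -17*(-71/121) = 1207/121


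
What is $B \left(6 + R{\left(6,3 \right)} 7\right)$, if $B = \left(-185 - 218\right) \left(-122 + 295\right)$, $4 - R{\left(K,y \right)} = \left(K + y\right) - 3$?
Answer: $557752$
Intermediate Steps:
$R{\left(K,y \right)} = 7 - K - y$ ($R{\left(K,y \right)} = 4 - \left(\left(K + y\right) - 3\right) = 4 - \left(-3 + K + y\right) = 7 - K - y$)
$B = -69719$ ($B = \left(-403\right) 173 = -69719$)
$B \left(6 + R{\left(6,3 \right)} 7\right) = - 69719 \left(6 + \left(7 - 6 - 3\right) 7\right) = - 69719 \left(6 - 14\right) = \left(-69719\right) \left(-8\right) = 557752$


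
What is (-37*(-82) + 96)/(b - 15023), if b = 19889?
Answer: 1565/2433 ≈ 0.64324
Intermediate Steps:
(-37*(-82) + 96)/(b - 15023) = (-37*(-82) + 96)/(19889 - 15023) = (3034 + 96)/4866 = 3130*(1/4866) = 1565/2433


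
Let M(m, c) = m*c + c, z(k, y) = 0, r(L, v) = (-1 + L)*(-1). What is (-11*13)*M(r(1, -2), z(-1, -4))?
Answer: 0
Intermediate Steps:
r(L, v) = 1 - L
M(m, c) = c + c*m (M(m, c) = c*m + c = c + c*m)
(-11*13)*M(r(1, -2), z(-1, -4)) = (-11*13)*(0*(1 + (1 - 1*1))) = -0*(1 + (1 - 1)) = -0*(1 + 0) = -0 = -143*0 = 0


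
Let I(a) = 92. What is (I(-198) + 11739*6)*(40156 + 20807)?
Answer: 4299476538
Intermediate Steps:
(I(-198) + 11739*6)*(40156 + 20807) = (92 + 11739*6)*(40156 + 20807) = (92 + 70434)*60963 = 70526*60963 = 4299476538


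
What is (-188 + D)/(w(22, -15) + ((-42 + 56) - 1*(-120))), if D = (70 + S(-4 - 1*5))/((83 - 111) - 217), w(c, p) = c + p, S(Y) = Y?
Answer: -46121/34545 ≈ -1.3351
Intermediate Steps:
D = -61/245 (D = (70 + (-4 - 1*5))/((83 - 111) - 217) = (70 + (-4 - 5))/(-28 - 217) = (70 - 9)/(-245) = 61*(-1/245) = -61/245 ≈ -0.24898)
(-188 + D)/(w(22, -15) + ((-42 + 56) - 1*(-120))) = (-188 - 61/245)/((22 - 15) + ((-42 + 56) - 1*(-120))) = -46121/(245*(7 + (14 + 120))) = -46121/(245*(7 + 134)) = -46121/245/141 = -46121/245*1/141 = -46121/34545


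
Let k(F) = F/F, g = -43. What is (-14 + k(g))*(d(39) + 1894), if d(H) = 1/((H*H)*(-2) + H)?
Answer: -5687681/231 ≈ -24622.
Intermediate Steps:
k(F) = 1
d(H) = 1/(H - 2*H²) (d(H) = 1/(H²*(-2) + H) = 1/(-2*H² + H) = 1/(H - 2*H²))
(-14 + k(g))*(d(39) + 1894) = (-14 + 1)*(-1/(39*(-1 + 2*39)) + 1894) = -13*(-1*1/39/(-1 + 78) + 1894) = -13*(-1*1/39/77 + 1894) = -13*(-1*1/39*1/77 + 1894) = -13*(-1/3003 + 1894) = -13*5687681/3003 = -5687681/231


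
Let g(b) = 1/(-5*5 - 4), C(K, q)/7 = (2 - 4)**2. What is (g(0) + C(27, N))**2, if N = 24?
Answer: 657721/841 ≈ 782.07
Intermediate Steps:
C(K, q) = 28 (C(K, q) = 7*(2 - 4)**2 = 7*(-2)**2 = 7*4 = 28)
g(b) = -1/29 (g(b) = 1/(-25 - 4) = 1/(-29) = -1/29)
(g(0) + C(27, N))**2 = (-1/29 + 28)**2 = (811/29)**2 = 657721/841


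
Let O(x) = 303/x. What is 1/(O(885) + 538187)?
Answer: 295/158765266 ≈ 1.8581e-6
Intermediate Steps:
1/(O(885) + 538187) = 1/(303/885 + 538187) = 1/(303*(1/885) + 538187) = 1/(101/295 + 538187) = 1/(158765266/295) = 295/158765266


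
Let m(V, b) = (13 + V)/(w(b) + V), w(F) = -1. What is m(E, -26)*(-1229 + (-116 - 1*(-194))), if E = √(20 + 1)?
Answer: -19567/10 - 8057*√21/10 ≈ -5648.9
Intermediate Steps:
E = √21 ≈ 4.5826
m(V, b) = (13 + V)/(-1 + V)
m(E, -26)*(-1229 + (-116 - 1*(-194))) = ((13 + √21)/(-1 + √21))*(-1229 + (-116 - 1*(-194))) = ((13 + √21)/(-1 + √21))*(-1229 + (-116 + 194)) = ((13 + √21)/(-1 + √21))*(-1229 + 78) = ((13 + √21)/(-1 + √21))*(-1151) = -1151*(13 + √21)/(-1 + √21)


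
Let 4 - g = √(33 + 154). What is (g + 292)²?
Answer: (296 - √187)² ≈ 79708.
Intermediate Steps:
g = 4 - √187 (g = 4 - √(33 + 154) = 4 - √187 ≈ -9.6748)
(g + 292)² = ((4 - √187) + 292)² = (296 - √187)²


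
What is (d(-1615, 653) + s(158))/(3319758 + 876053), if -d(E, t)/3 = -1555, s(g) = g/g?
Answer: 4666/4195811 ≈ 0.0011121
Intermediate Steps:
s(g) = 1
d(E, t) = 4665 (d(E, t) = -3*(-1555) = 4665)
(d(-1615, 653) + s(158))/(3319758 + 876053) = (4665 + 1)/(3319758 + 876053) = 4666/4195811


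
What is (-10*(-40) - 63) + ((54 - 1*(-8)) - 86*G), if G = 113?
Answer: -9319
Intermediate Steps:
(-10*(-40) - 63) + ((54 - 1*(-8)) - 86*G) = (-10*(-40) - 63) + ((54 - 1*(-8)) - 86*113) = (400 - 63) + ((54 + 8) - 9718) = 337 + (62 - 9718) = 337 - 9656 = -9319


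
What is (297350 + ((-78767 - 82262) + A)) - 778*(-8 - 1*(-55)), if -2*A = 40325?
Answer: 159185/2 ≈ 79593.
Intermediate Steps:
A = -40325/2 (A = -½*40325 = -40325/2 ≈ -20163.)
(297350 + ((-78767 - 82262) + A)) - 778*(-8 - 1*(-55)) = (297350 + ((-78767 - 82262) - 40325/2)) - 778*(-8 - 1*(-55)) = (297350 + (-161029 - 40325/2)) - 778*(-8 + 55) = (297350 - 362383/2) - 778*47 = 232317/2 - 36566 = 159185/2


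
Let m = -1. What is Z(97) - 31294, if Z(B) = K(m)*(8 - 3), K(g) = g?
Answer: -31299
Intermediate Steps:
Z(B) = -5 (Z(B) = -(8 - 3) = -1*5 = -5)
Z(97) - 31294 = -5 - 31294 = -31299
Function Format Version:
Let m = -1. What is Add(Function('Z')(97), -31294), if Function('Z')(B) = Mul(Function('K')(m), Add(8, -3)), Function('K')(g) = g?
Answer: -31299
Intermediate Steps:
Function('Z')(B) = -5 (Function('Z')(B) = Mul(-1, Add(8, -3)) = Mul(-1, 5) = -5)
Add(Function('Z')(97), -31294) = Add(-5, -31294) = -31299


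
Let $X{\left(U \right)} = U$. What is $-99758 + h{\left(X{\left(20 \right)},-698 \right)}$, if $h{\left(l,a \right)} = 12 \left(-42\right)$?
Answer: $-100262$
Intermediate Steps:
$h{\left(l,a \right)} = -504$
$-99758 + h{\left(X{\left(20 \right)},-698 \right)} = -99758 - 504 = -100262$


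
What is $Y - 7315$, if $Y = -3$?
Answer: $-7318$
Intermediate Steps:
$Y - 7315 = -3 - 7315 = -7318$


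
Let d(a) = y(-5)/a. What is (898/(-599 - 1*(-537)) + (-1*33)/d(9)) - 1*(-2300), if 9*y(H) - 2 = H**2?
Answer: 67782/31 ≈ 2186.5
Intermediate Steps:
y(H) = 2/9 + H**2/9
d(a) = 3/a (d(a) = (2/9 + (1/9)*(-5)**2)/a = (2/9 + (1/9)*25)/a = (2/9 + 25/9)/a = 3/a)
(898/(-599 - 1*(-537)) + (-1*33)/d(9)) - 1*(-2300) = (898/(-599 - 1*(-537)) + (-1*33)/((3/9))) - 1*(-2300) = (898/(-599 + 537) - 33/(3*(1/9))) + 2300 = (898/(-62) - 33/1/3) + 2300 = (898*(-1/62) - 33*3) + 2300 = (-449/31 - 99) + 2300 = -3518/31 + 2300 = 67782/31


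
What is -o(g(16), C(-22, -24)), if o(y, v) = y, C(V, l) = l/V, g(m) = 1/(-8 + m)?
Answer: -1/8 ≈ -0.12500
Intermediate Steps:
-o(g(16), C(-22, -24)) = -1/(-8 + 16) = -1/8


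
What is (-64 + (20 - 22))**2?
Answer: 4356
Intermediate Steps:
(-64 + (20 - 22))**2 = (-64 - 2)**2 = (-66)**2 = 4356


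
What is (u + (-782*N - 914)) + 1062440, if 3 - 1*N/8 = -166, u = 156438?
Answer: 160700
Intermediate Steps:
N = 1352 (N = 24 - 8*(-166) = 24 + 1328 = 1352)
(u + (-782*N - 914)) + 1062440 = (156438 + (-782*1352 - 914)) + 1062440 = (156438 + (-1057264 - 914)) + 1062440 = (156438 - 1058178) + 1062440 = -901740 + 1062440 = 160700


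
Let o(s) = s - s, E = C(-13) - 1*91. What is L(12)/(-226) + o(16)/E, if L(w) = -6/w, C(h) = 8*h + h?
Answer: 1/452 ≈ 0.0022124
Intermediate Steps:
C(h) = 9*h
E = -208 (E = 9*(-13) - 1*91 = -117 - 91 = -208)
o(s) = 0
L(12)/(-226) + o(16)/E = -6/12/(-226) + 0/(-208) = -6*1/12*(-1/226) + 0*(-1/208) = -1/2*(-1/226) + 0 = 1/452 + 0 = 1/452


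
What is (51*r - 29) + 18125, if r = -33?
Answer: 16413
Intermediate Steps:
(51*r - 29) + 18125 = (51*(-33) - 29) + 18125 = (-1683 - 29) + 18125 = -1712 + 18125 = 16413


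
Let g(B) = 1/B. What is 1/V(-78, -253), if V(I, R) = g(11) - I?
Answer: 11/859 ≈ 0.012806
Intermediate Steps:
g(B) = 1/B
V(I, R) = 1/11 - I
1/V(-78, -253) = 1/(1/11 - 1*(-78)) = 1/(1/11 + 78) = 1/(859/11) = 11/859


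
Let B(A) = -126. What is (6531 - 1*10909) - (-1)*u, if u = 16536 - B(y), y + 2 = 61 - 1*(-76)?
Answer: 12284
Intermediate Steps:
y = 135 (y = -2 + (61 - 1*(-76)) = -2 + (61 + 76) = -2 + 137 = 135)
u = 16662 (u = 16536 - 1*(-126) = 16536 + 126 = 16662)
(6531 - 1*10909) - (-1)*u = (6531 - 1*10909) - (-1)*16662 = (6531 - 10909) - 1*(-16662) = -4378 + 16662 = 12284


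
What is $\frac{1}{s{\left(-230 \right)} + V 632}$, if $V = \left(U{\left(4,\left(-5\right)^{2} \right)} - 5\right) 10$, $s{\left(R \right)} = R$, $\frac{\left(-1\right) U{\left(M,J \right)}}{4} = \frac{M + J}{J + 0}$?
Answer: $- \frac{5}{305774} \approx -1.6352 \cdot 10^{-5}$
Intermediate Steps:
$U{\left(M,J \right)} = - \frac{4 \left(J + M\right)}{J}$ ($U{\left(M,J \right)} = - 4 \frac{M + J}{J + 0} = - 4 \frac{J + M}{J} = - \frac{4 \left(J + M\right)}{J}$)
$V = - \frac{482}{5}$ ($V = \left(\left(-4 - \frac{16}{\left(-5\right)^{2}}\right) - 5\right) 10 = \left(\left(-4 - \frac{16}{25}\right) - 5\right) 10 = \left(- \frac{116}{25} - 5\right) 10 = \left(- \frac{241}{25}\right) 10 = - \frac{482}{5} \approx -96.4$)
$\frac{1}{s{\left(-230 \right)} + V 632} = \frac{1}{-230 - \frac{304624}{5}} = \frac{1}{- \frac{305774}{5}} = - \frac{5}{305774}$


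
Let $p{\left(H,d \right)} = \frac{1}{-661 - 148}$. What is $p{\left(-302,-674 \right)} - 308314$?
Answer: $- \frac{249426027}{809} \approx -3.0831 \cdot 10^{5}$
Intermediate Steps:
$p{\left(H,d \right)} = - \frac{1}{809}$ ($p{\left(H,d \right)} = \frac{1}{-809} = - \frac{1}{809}$)
$p{\left(-302,-674 \right)} - 308314 = - \frac{1}{809} - 308314 = - \frac{249426027}{809}$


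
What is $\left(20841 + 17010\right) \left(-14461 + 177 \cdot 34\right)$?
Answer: $-319575993$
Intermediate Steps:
$\left(20841 + 17010\right) \left(-14461 + 177 \cdot 34\right) = 37851 \left(-14461 + 6018\right) = 37851 \left(-8443\right) = -319575993$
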